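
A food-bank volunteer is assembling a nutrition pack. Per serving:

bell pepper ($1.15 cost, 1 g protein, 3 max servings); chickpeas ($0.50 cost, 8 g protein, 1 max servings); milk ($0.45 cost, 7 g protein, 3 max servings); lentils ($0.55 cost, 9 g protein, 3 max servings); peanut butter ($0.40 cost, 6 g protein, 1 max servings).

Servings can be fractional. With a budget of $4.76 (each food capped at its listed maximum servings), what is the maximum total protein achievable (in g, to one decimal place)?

62.7 g

Protein per dollar: lentils 16.36, chickpeas 16, milk 15.56, peanut butter 15, bell pepper 0.8696.
Take 3 servings of lentils: spends $1.65, +27.0 g protein (running total 27.0 g).
Take 1 serving of chickpeas: spends $0.50, +8.0 g protein (running total 35.0 g).
Take 3 servings of milk: spends $1.35, +21.0 g protein (running total 56.0 g).
Take 1 serving of peanut butter: spends $0.40, +6.0 g protein (running total 62.0 g).
Take 0.7478 servings of bell pepper: spends $0.86, +0.7 g protein (running total 62.7 g).
Greedy by best ratio exhausts the cost allowance optimally: 62.7 g.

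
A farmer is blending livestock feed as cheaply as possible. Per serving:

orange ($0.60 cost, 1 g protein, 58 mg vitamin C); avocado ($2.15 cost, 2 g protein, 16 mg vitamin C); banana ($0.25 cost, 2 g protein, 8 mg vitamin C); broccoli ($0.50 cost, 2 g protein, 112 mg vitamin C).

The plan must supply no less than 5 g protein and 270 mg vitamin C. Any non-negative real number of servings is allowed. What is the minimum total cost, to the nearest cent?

With two linear requirements the optimum uses one or two foods; enumerate the corners.
orange only: max(5/1, 270/58) = 5 servings → $3.00.
avocado only: max(5/2, 270/16) = 16.88 servings → $36.28.
banana only: max(5/2, 270/8) = 33.75 servings → $8.44.
broccoli only: max(5/2, 270/112) = 2.5 servings → $1.25.
orange + avocado with both tight: 4.6 servings and 0.2 servings → $3.19.
orange + banana with both tight: 4.63 servings and 0.1852 servings → $2.82.
orange + broccoli: intersection lies outside the first quadrant.
avocado + banana: intersection lies outside the first quadrant.
avocado + broccoli with both tight: 0.1042 servings and 2.396 servings → $1.42.
banana + broccoli with both tight: 0.09615 servings and 2.404 servings → $1.23.
So the least-cost plan costs $1.23.

$1.23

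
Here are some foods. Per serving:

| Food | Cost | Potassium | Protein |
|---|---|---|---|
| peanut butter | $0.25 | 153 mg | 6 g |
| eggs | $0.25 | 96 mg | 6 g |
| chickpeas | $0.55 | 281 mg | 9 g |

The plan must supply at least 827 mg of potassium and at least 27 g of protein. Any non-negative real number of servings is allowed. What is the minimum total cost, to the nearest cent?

Check every corner: each single food scaled to meet both minima, and each pair solved so both constraints bind.
peanut butter only: max(827/153, 27/6) = 5.405 servings → $1.35.
eggs only: max(827/96, 27/6) = 8.615 servings → $2.15.
chickpeas only: max(827/281, 27/9) = 3 servings → $1.65.
peanut butter + eggs with both targets exact would need a negative amount; discard.
peanut butter + chickpeas with both tight: 0.466 servings and 2.689 servings → $1.60.
eggs + chickpeas with both tight: 0.1752 servings and 2.883 servings → $1.63.
Cheapest feasible corner: $1.35.

$1.35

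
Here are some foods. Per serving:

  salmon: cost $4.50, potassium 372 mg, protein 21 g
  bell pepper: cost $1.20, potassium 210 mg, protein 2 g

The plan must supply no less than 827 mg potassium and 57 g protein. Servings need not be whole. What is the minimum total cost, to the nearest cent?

salmon only: max(827/372, 57/21) = 2.714 servings → $12.21.
bell pepper only: max(827/210, 57/2) = 28.5 servings → $34.20.
salmon + bell pepper with both targets exact would need a negative amount; discard.
Cheapest feasible corner: $12.21.

$12.21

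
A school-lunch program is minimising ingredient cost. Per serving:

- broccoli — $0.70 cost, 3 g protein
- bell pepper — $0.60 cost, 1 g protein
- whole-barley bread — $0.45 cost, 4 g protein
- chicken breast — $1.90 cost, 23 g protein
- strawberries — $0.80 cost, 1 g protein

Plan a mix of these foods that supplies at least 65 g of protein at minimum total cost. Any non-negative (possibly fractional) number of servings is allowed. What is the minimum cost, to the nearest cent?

Cost per g of protein: chicken breast $0.0826, whole-barley bread $0.1125, broccoli $0.2333, bell pepper $0.6000, strawberries $0.8000.
With no serving limits, use only chicken breast: 65 g / 23 g = 2.826 servings × $1.90 = $5.37.

$5.37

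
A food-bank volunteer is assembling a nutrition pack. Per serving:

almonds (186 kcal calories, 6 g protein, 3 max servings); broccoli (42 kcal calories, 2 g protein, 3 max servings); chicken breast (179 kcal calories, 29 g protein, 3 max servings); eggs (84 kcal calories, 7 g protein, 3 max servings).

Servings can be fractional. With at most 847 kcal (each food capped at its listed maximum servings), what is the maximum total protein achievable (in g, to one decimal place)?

Protein per kcal: chicken breast 0.162, eggs 0.08333, broccoli 0.04762, almonds 0.03226.
Take 3 servings of chicken breast: uses 537 kcal, +87.0 g protein (running total 87.0 g).
Take 3 servings of eggs: uses 252 kcal, +21.0 g protein (running total 108.0 g).
Take 1.381 servings of broccoli: uses 58 kcal, +2.8 g protein (running total 110.8 g).
Filling greedily by protein-per-kcal is optimal for one linear limit, giving 110.8 g.

110.8 g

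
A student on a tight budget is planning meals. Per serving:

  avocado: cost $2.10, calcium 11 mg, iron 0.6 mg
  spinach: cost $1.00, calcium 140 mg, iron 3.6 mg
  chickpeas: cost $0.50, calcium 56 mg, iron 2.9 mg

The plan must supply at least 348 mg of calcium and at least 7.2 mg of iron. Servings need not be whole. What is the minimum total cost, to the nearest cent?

$2.49

A basic optimal solution has at most two foods positive. Try each food alone and each pair with both targets met exactly.
avocado only: max(348/11, 7.2/0.6) = 31.64 servings → $66.44.
spinach only: max(348/140, 7.2/3.6) = 2.486 servings → $2.49.
chickpeas only: max(348/56, 7.2/2.9) = 6.214 servings → $3.11.
avocado + spinach: intersection lies outside the first quadrant.
avocado + chickpeas: the both-tight solution has a negative serving — not a feasible corner.
spinach + chickpeas: the both-tight solution has a negative serving — not a feasible corner.
So the least-cost plan costs $2.49.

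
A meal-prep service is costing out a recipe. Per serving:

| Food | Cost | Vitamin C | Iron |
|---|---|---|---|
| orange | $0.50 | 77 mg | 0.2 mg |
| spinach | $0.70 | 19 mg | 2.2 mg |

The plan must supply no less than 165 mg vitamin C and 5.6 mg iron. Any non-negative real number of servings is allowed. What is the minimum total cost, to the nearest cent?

Minimising a linear cost over {vitamin C ≥ 165, iron ≥ 5.6, servings ≥ 0} — the optimum is at a vertex, using one or two foods.
orange only: max(165/77, 5.6/0.2) = 28 servings → $14.00.
spinach only: max(165/19, 5.6/2.2) = 8.684 servings → $6.08.
orange + spinach with both tight: 1.55 servings and 2.405 servings → $2.46.
The minimum over all feasible corners is $2.46.

$2.46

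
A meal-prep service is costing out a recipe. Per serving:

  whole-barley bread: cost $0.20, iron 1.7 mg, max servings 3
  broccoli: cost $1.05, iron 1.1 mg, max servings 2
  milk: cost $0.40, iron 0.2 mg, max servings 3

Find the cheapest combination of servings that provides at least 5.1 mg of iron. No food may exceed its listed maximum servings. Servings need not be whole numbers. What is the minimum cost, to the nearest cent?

Cost per mg of iron: whole-barley bread $0.1176, broccoli $0.9545, milk $2.0000.
Take 3 servings of whole-barley bread: +5.1 mg iron for $0.60 (total $0.60, still need 0.0 mg).
Filling from the cheapest source first is optimal under one linear minimum: $0.60.

$0.60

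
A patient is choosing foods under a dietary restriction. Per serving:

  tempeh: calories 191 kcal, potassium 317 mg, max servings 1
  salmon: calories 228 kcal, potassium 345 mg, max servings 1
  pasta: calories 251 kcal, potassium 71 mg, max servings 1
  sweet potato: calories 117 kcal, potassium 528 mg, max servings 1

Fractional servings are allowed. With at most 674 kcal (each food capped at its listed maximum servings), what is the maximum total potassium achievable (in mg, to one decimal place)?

Potassium per kcal: sweet potato 4.513, tempeh 1.66, salmon 1.513, pasta 0.2829.
Take 1 serving of sweet potato: uses 117 kcal, +528.0 mg potassium (running total 528.0 mg).
Take 1 serving of tempeh: uses 191 kcal, +317.0 mg potassium (running total 845.0 mg).
Take 1 serving of salmon: uses 228 kcal, +345.0 mg potassium (running total 1190.0 mg).
Take 0.5498 servings of pasta: uses 138 kcal, +39.0 mg potassium (running total 1229.0 mg).
Greedy by best ratio exhausts the calories allowance optimally: 1229.0 mg.

1229.0 mg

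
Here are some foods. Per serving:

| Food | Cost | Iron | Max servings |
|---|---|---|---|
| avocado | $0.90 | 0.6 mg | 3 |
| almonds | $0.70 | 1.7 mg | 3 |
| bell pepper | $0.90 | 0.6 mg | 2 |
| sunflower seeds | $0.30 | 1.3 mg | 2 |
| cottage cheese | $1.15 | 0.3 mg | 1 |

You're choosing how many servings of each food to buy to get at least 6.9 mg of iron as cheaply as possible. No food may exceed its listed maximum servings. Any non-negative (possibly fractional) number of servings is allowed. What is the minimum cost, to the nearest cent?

$2.37

Cost per mg of iron: sunflower seeds $0.2308, almonds $0.4118, avocado $1.5000, bell pepper $1.5000, cottage cheese $3.8333.
Take 2 servings of sunflower seeds: +2.6 mg iron for $0.60 (total $0.60, still need 4.3 mg).
Take 2.529 servings of almonds: +4.3 mg iron for $1.77 (total $2.37, still need 0.0 mg).
Filling from the cheapest source first is optimal under one linear minimum: $2.37.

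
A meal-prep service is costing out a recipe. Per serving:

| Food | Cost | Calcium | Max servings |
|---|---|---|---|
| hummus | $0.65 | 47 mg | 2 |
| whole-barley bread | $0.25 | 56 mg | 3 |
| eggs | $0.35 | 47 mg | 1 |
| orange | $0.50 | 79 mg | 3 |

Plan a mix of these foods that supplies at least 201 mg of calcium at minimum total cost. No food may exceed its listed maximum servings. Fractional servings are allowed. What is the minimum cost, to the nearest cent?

$0.96

Cost per mg of calcium: whole-barley bread $0.0045, orange $0.0063, eggs $0.0074, hummus $0.0138.
Take 3 servings of whole-barley bread: +168.0 mg calcium for $0.75 (total $0.75, still need 33.0 mg).
Take 0.4177 servings of orange: +33.0 mg calcium for $0.21 (total $0.96, still need 0.0 mg).
Greedy by cheapest-per-mg is optimal for a single linear constraint, so the minimum cost is $0.96.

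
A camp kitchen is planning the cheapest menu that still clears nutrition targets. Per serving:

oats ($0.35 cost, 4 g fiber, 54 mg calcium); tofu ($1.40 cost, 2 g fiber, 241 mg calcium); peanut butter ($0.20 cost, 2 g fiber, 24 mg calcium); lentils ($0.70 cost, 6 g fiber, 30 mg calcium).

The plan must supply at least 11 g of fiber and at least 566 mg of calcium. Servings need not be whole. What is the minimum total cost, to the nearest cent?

For a min-cost LP with two ≥-constraints, a basic feasible solution has at most two positive variables.
oats only: max(11/4, 566/54) = 10.48 servings → $3.67.
tofu only: max(11/2, 566/241) = 5.5 servings → $7.70.
peanut butter only: max(11/2, 566/24) = 23.58 servings → $4.72.
lentils only: max(11/6, 566/30) = 18.87 servings → $13.21.
oats + tofu with both tight: 1.775 servings and 1.951 servings → $3.35.
oats + peanut butter: the both-tight solution has a negative serving — not a feasible corner.
oats + lentils: the both-tight solution has a negative serving — not a feasible corner.
tofu + peanut butter with both tight: 2 servings and 3.5 servings → $3.50.
tofu + lentils with both tight: 2.212 servings and 1.096 servings → $3.86.
peanut butter + lentils: intersection lies outside the first quadrant.
So the least-cost plan costs $3.35.

$3.35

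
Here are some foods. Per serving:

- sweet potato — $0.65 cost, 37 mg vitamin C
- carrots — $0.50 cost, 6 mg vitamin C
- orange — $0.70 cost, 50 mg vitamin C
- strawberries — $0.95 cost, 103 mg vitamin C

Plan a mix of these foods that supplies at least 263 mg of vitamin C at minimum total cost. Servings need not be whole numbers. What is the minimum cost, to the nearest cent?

Cost per mg of vitamin C: strawberries $0.0092, orange $0.0140, sweet potato $0.0176, carrots $0.0833.
With no serving limits, use only strawberries: 263 mg / 103 mg = 2.553 servings × $0.95 = $2.43.

$2.43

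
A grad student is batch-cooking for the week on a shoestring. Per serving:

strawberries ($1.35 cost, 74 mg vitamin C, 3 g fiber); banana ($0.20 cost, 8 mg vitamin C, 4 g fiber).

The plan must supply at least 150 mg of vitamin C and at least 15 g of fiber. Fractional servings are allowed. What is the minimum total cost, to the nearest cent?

Minimising a linear cost over {vitamin C ≥ 150, fiber ≥ 15, servings ≥ 0} — the optimum is at a vertex, using one or two foods.
strawberries only: max(150/74, 15/3) = 5 servings → $6.75.
banana only: max(150/8, 15/4) = 18.75 servings → $3.75.
strawberries + banana with both tight: 1.765 servings and 2.426 servings → $2.87.
Cheapest feasible corner: $2.87.

$2.87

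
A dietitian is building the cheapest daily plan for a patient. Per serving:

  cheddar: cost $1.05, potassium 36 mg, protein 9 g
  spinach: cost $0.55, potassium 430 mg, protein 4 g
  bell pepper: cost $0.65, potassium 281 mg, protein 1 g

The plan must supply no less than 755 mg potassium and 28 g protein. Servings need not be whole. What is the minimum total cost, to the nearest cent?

For a min-cost LP with two ≥-constraints, a basic feasible solution has at most two positive variables.
cheddar only: max(755/36, 28/9) = 20.97 servings → $22.02.
spinach only: max(755/430, 28/4) = 7 servings → $3.85.
bell pepper only: max(755/281, 28/1) = 28 servings → $18.20.
cheddar + spinach with both tight: 2.421 servings and 1.553 servings → $3.40.
cheddar + bell pepper with both tight: 2.853 servings and 2.321 servings → $4.50.
spinach + bell pepper: the both-tight solution has a negative serving — not a feasible corner.
The minimum over all feasible corners is $3.40.

$3.40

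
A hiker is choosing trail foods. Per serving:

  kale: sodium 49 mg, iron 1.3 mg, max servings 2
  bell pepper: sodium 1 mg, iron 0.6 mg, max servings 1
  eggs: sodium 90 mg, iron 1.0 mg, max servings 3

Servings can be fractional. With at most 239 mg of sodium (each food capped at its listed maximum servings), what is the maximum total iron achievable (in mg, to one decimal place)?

4.8 mg

Iron per mg sodium: bell pepper 0.6, kale 0.02653, eggs 0.01111.
Take 1 serving of bell pepper: uses 1 mg sodium, +0.6 mg iron (running total 0.6 mg).
Take 2 servings of kale: uses 98 mg sodium, +2.6 mg iron (running total 3.2 mg).
Take 1.556 servings of eggs: uses 140 mg sodium, +1.6 mg iron (running total 4.8 mg).
Filling greedily by iron-per-mg sodium is optimal for one linear limit, giving 4.8 mg.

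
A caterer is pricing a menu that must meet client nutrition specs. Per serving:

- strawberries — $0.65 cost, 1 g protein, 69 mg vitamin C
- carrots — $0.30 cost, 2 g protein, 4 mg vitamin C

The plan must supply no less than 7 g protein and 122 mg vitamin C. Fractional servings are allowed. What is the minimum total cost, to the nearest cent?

For a min-cost LP with two ≥-constraints, a basic feasible solution has at most two positive variables.
strawberries only: max(7/1, 122/69) = 7 servings → $4.55.
carrots only: max(7/2, 122/4) = 30.5 servings → $9.15.
strawberries + carrots with both tight: 1.612 servings and 2.694 servings → $1.86.
So the least-cost plan costs $1.86.

$1.86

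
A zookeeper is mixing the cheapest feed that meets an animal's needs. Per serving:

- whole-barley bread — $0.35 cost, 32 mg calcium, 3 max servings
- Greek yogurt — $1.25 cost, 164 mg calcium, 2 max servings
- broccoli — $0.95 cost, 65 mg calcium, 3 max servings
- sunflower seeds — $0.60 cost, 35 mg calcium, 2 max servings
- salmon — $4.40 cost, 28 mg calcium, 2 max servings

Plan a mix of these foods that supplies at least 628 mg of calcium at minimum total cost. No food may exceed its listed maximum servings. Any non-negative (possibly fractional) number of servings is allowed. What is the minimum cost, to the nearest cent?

$6.55

Cost per mg of calcium: Greek yogurt $0.0076, whole-barley bread $0.0109, broccoli $0.0146, sunflower seeds $0.0171, salmon $0.1571.
Take 2 servings of Greek yogurt: +328.0 mg calcium for $2.50 (total $2.50, still need 300.0 mg).
Take 3 servings of whole-barley bread: +96.0 mg calcium for $1.05 (total $3.55, still need 204.0 mg).
Take 3 servings of broccoli: +195.0 mg calcium for $2.85 (total $6.40, still need 9.0 mg).
Take 0.2571 servings of sunflower seeds: +9.0 mg calcium for $0.15 (total $6.55, still need 0.0 mg).
Greedy by cheapest-per-mg is optimal for a single linear constraint, so the minimum cost is $6.55.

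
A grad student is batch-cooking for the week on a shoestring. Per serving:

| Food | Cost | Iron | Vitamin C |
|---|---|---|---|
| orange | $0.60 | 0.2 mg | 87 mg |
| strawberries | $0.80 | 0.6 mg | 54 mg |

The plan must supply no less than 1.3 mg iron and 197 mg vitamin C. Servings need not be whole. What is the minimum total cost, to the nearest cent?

For a min-cost LP with two ≥-constraints, a basic feasible solution has at most two positive variables.
orange only: max(1.3/0.2, 197/87) = 6.5 servings → $3.90.
strawberries only: max(1.3/0.6, 197/54) = 3.648 servings → $2.92.
orange + strawberries with both tight: 1.159 servings and 1.78 servings → $2.12.
Cheapest feasible corner: $2.12.

$2.12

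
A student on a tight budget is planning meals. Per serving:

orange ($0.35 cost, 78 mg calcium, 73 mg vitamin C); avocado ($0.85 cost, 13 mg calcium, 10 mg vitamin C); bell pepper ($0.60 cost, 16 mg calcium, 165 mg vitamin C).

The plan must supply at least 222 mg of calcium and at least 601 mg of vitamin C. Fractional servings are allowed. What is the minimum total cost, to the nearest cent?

Minimising a linear cost over {calcium ≥ 222, vitamin C ≥ 601, servings ≥ 0} — the optimum is at a vertex, using one or two foods.
orange only: max(222/78, 601/73) = 8.233 servings → $2.88.
avocado only: max(222/13, 601/10) = 60.1 servings → $51.09.
bell pepper only: max(222/16, 601/165) = 13.88 servings → $8.32.
orange + avocado: the both-tight solution has a negative serving — not a feasible corner.
orange + bell pepper with both tight: 2.308 servings and 2.621 servings → $2.38.
avocado + bell pepper with both tight: 13.61 servings and 2.818 servings → $13.26.
The minimum over all feasible corners is $2.38.

$2.38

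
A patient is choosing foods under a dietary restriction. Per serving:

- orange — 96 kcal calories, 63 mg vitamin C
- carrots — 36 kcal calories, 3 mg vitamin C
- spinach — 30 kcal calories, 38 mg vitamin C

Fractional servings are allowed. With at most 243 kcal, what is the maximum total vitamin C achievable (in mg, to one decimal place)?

Vitamin C per kcal: spinach 1.267, orange 0.6562, carrots 0.08333.
With no serving limits, spend the whole calories allowance on spinach: 243 kcal / 30 kcal × 38 mg = 307.8 mg.

307.8 mg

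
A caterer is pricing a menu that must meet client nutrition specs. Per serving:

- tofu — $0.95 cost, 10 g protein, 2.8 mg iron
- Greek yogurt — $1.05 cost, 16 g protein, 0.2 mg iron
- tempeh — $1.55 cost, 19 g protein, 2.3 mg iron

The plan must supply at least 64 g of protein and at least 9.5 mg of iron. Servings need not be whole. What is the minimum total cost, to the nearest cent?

$5.16

With two linear requirements the optimum uses one or two foods; enumerate the corners.
tofu only: max(64/10, 9.5/2.8) = 6.4 servings → $6.08.
Greek yogurt only: max(64/16, 9.5/0.2) = 47.5 servings → $49.88.
tempeh only: max(64/19, 9.5/2.3) = 4.13 servings → $6.40.
tofu + Greek yogurt with both tight: 3.252 servings and 1.967 servings → $5.16.
tofu + tempeh with both tight: 1.103 servings and 2.788 servings → $5.37.
Greek yogurt + tempeh: the both-tight solution has a negative serving — not a feasible corner.
Cheapest feasible corner: $5.16.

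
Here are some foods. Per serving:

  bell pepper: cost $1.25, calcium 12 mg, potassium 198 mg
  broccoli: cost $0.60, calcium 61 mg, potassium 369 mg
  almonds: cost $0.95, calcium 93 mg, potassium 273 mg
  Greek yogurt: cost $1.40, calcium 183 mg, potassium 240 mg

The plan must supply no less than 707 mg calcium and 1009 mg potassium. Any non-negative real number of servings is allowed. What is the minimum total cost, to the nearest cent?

$5.45

At the optimum either one food covers both requirements or two foods hit both targets exactly; no other combination can be cheaper.
bell pepper only: max(707/12, 1009/198) = 58.92 servings → $73.65.
broccoli only: max(707/61, 1009/369) = 11.59 servings → $6.95.
almonds only: max(707/93, 1009/273) = 7.602 servings → $7.22.
Greek yogurt only: max(707/183, 1009/240) = 4.204 servings → $5.89.
bell pepper + broccoli with both targets exact would need a negative amount; discard.
bell pepper + almonds: intersection lies outside the first quadrant.
bell pepper + Greek yogurt with both tight: 0.4487 servings and 3.834 servings → $5.93.
broccoli + almonds: the both-tight solution has a negative serving — not a feasible corner.
broccoli + Greek yogurt with both tight: 0.283 servings and 3.769 servings → $5.45.
almonds + Greek yogurt with both tight: 0.5415 servings and 3.588 servings → $5.54.
So the least-cost plan costs $5.45.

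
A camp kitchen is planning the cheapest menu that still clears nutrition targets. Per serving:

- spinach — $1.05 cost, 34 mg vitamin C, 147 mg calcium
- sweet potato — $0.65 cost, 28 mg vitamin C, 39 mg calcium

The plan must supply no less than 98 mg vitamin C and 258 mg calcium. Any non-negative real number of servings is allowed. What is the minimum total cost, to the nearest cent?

$2.59

spinach only: max(98/34, 258/147) = 2.882 servings → $3.03.
sweet potato only: max(98/28, 258/39) = 6.615 servings → $4.30.
spinach + sweet potato with both tight: 1.219 servings and 2.019 servings → $2.59.
Cheapest feasible corner: $2.59.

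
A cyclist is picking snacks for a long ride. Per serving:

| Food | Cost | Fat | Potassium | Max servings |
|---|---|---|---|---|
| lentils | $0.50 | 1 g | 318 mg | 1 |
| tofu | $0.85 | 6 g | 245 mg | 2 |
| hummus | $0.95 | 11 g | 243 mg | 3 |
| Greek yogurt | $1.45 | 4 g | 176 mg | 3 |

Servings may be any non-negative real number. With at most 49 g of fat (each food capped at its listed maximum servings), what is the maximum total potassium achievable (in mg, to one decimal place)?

Potassium per g fat: lentils 318, Greek yogurt 44, tofu 40.83, hummus 22.09.
Take 1 serving of lentils: uses 1 g fat, +318.0 mg potassium (running total 318.0 mg).
Take 3 servings of Greek yogurt: uses 12 g fat, +528.0 mg potassium (running total 846.0 mg).
Take 2 servings of tofu: uses 12 g fat, +490.0 mg potassium (running total 1336.0 mg).
Take 2.182 servings of hummus: uses 24 g fat, +530.2 mg potassium (running total 1866.2 mg).
Greedy by best ratio exhausts the fat allowance optimally: 1866.2 mg.

1866.2 mg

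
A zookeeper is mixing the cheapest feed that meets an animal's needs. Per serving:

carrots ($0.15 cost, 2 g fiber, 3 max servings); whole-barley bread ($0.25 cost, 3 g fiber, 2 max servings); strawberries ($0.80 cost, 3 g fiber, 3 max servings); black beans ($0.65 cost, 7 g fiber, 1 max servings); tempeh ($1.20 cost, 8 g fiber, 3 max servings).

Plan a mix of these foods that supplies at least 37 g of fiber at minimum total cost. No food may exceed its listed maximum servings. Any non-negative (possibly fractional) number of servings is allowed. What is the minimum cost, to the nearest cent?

$4.30

Cost per g of fiber: carrots $0.0750, whole-barley bread $0.0833, black beans $0.0929, tempeh $0.1500, strawberries $0.2667.
Take 3 servings of carrots: +6.0 g fiber for $0.45 (total $0.45, still need 31.0 g).
Take 2 servings of whole-barley bread: +6.0 g fiber for $0.50 (total $0.95, still need 25.0 g).
Take 1 serving of black beans: +7.0 g fiber for $0.65 (total $1.60, still need 18.0 g).
Take 2.25 servings of tempeh: +18.0 g fiber for $2.70 (total $4.30, still need 0.0 g).
Greedy by cheapest-per-g is optimal for a single linear constraint, so the minimum cost is $4.30.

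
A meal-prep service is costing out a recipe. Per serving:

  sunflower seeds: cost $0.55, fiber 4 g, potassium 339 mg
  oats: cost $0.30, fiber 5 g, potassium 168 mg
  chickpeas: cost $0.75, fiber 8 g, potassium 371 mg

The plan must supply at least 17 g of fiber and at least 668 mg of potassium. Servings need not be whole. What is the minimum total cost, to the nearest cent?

$1.17

sunflower seeds only: max(17/4, 668/339) = 4.25 servings → $2.34.
oats only: max(17/5, 668/168) = 3.976 servings → $1.19.
chickpeas only: max(17/8, 668/371) = 2.125 servings → $1.59.
sunflower seeds + oats with both tight: 0.4731 servings and 3.022 servings → $1.17.
sunflower seeds + chickpeas: the both-tight solution has a negative serving — not a feasible corner.
oats + chickpeas with both tight: 1.885 servings and 0.9472 servings → $1.28.
The minimum over all feasible corners is $1.17.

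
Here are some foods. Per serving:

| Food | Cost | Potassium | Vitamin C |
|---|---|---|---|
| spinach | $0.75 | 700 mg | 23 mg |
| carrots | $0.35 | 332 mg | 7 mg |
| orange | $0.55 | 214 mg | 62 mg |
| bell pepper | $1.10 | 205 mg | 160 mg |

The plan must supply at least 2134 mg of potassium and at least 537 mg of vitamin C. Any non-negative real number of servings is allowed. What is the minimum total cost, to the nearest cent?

$4.97

Compare the cost at each extreme point of the feasible region.
spinach only: max(2134/700, 537/23) = 23.35 servings → $17.51.
carrots only: max(2134/332, 537/7) = 76.71 servings → $26.85.
orange only: max(2134/214, 537/62) = 9.972 servings → $5.48.
bell pepper only: max(2134/205, 537/160) = 10.41 servings → $11.45.
spinach + carrots: intersection lies outside the first quadrant.
spinach + orange with both tight: 0.4519 servings and 8.494 servings → $5.01.
spinach + bell pepper with both tight: 2.156 servings and 3.046 servings → $4.97.
carrots + orange with both tight: 0.9111 servings and 8.558 servings → $5.03.
carrots + bell pepper with both tight: 4.476 servings and 3.16 servings → $5.04.
orange + bell pepper with both targets exact would need a negative amount; discard.
Cheapest feasible corner: $4.97.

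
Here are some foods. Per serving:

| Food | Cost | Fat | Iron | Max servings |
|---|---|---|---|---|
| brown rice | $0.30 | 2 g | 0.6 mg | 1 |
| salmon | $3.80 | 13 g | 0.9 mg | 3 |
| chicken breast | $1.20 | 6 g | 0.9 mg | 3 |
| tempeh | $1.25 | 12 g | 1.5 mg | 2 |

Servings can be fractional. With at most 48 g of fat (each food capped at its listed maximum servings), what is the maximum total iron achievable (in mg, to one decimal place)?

Iron per g fat: brown rice 0.3, chicken breast 0.15, tempeh 0.125, salmon 0.06923.
Take 1 serving of brown rice: uses 2 g fat, +0.6 mg iron (running total 0.6 mg).
Take 3 servings of chicken breast: uses 18 g fat, +2.7 mg iron (running total 3.3 mg).
Take 2 servings of tempeh: uses 24 g fat, +3.0 mg iron (running total 6.3 mg).
Take 0.3077 servings of salmon: uses 4 g fat, +0.3 mg iron (running total 6.6 mg).
Greedy by best ratio exhausts the fat allowance optimally: 6.6 mg.

6.6 mg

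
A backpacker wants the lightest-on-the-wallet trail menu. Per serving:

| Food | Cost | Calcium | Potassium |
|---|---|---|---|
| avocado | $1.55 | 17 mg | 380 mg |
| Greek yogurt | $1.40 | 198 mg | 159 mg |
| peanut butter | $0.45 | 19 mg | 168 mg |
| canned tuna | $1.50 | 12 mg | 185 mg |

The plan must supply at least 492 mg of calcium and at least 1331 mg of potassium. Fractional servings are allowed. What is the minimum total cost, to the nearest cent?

Minimising a linear cost over {calcium ≥ 492, potassium ≥ 1331, servings ≥ 0} — the optimum is at a vertex, using one or two foods.
avocado only: max(492/17, 1331/380) = 28.94 servings → $44.86.
Greek yogurt only: max(492/198, 1331/159) = 8.371 servings → $11.72.
peanut butter only: max(492/19, 1331/168) = 25.89 servings → $11.65.
canned tuna only: max(492/12, 1331/185) = 41 servings → $61.50.
avocado + Greek yogurt with both tight: 2.555 servings and 2.266 servings → $7.13.
avocado + peanut butter: the both-tight solution has a negative serving — not a feasible corner.
avocado + canned tuna with both targets exact would need a negative amount; discard.
Greek yogurt + peanut butter with both tight: 1.897 servings and 6.127 servings → $5.41.
Greek yogurt + canned tuna with both tight: 2.161 servings and 5.337 servings → $11.03.
peanut butter + canned tuna with both targets exact would need a negative amount; discard.
Cheapest feasible corner: $5.41.

$5.41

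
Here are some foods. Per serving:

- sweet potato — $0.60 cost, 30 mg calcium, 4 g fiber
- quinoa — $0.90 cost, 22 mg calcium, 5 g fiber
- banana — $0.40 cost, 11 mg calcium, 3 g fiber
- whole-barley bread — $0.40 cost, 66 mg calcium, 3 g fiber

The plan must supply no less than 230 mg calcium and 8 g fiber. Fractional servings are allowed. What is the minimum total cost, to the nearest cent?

sweet potato only: max(230/30, 8/4) = 7.667 servings → $4.60.
quinoa only: max(230/22, 8/5) = 10.45 servings → $9.41.
banana only: max(230/11, 8/3) = 20.91 servings → $8.36.
whole-barley bread only: max(230/66, 8/3) = 3.485 servings → $1.39.
sweet potato + quinoa: the both-tight solution has a negative serving — not a feasible corner.
sweet potato + banana: intersection lies outside the first quadrant.
sweet potato + whole-barley bread: intersection lies outside the first quadrant.
quinoa + banana: intersection lies outside the first quadrant.
quinoa + whole-barley bread: intersection lies outside the first quadrant.
banana + whole-barley bread: the both-tight solution has a negative serving — not a feasible corner.
The minimum over all feasible corners is $1.39.

$1.39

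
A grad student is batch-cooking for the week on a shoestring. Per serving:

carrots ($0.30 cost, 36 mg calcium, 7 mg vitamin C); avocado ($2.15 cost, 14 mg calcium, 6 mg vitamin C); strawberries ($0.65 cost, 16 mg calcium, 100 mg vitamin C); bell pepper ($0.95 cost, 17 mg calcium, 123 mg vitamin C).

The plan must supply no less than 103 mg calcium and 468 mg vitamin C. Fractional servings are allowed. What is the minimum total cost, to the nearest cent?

For a min-cost LP with two ≥-constraints, a basic feasible solution has at most two positive variables.
carrots only: max(103/36, 468/7) = 66.86 servings → $20.06.
avocado only: max(103/14, 468/6) = 78 servings → $167.70.
strawberries only: max(103/16, 468/100) = 6.438 servings → $4.18.
bell pepper only: max(103/17, 468/123) = 6.059 servings → $5.76.
carrots + avocado with both targets exact would need a negative amount; discard.
carrots + strawberries with both tight: 0.8062 servings and 4.624 servings → $3.25.
carrots + bell pepper with both tight: 1.094 servings and 3.743 servings → $3.88.
avocado + strawberries with both tight: 2.156 servings and 4.551 servings → $7.59.
avocado + bell pepper with both tight: 2.909 servings and 3.663 servings → $9.73.
strawberries + bell pepper: the both-tight solution has a negative serving — not a feasible corner.
So the least-cost plan costs $3.25.

$3.25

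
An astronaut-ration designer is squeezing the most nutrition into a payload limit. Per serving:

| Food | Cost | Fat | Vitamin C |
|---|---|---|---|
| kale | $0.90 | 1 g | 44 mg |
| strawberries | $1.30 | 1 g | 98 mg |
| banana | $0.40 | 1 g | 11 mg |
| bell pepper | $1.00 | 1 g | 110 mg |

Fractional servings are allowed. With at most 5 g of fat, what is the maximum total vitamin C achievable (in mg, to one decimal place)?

Vitamin C per g fat: bell pepper 110, strawberries 98, kale 44, banana 11.
With no serving limits, spend the whole fat allowance on bell pepper: 5 g / 1 g × 110 mg = 550.0 mg.

550.0 mg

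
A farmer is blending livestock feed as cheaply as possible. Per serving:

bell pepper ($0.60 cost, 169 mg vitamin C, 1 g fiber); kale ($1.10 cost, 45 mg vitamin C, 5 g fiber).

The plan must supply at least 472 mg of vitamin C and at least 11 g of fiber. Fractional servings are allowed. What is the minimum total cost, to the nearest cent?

Compare the cost at each extreme point of the feasible region.
bell pepper only: max(472/169, 11/1) = 11 servings → $6.60.
kale only: max(472/45, 11/5) = 10.49 servings → $11.54.
bell pepper + kale with both tight: 2.331 servings and 1.734 servings → $3.31.
Cheapest feasible corner: $3.31.

$3.31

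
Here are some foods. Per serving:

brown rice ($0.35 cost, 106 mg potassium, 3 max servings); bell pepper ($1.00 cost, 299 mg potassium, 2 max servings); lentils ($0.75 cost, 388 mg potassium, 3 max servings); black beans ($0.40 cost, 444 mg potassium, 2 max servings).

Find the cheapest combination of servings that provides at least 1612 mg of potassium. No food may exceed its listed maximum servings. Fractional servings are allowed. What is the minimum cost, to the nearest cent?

$2.20

Cost per mg of potassium: black beans $0.0009, lentils $0.0019, brown rice $0.0033, bell pepper $0.0033.
Take 2 servings of black beans: +888.0 mg potassium for $0.80 (total $0.80, still need 724.0 mg).
Take 1.866 servings of lentils: +724.0 mg potassium for $1.40 (total $2.20, still need 0.0 mg).
Filling from the cheapest source first is optimal under one linear minimum: $2.20.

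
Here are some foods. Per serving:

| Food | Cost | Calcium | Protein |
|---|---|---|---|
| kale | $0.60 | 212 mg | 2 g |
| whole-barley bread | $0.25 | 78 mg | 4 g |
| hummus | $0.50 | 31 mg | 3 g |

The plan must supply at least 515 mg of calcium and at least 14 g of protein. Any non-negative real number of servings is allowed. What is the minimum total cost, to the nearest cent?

For a min-cost LP with two ≥-constraints, a basic feasible solution has at most two positive variables.
kale only: max(515/212, 14/2) = 7 servings → $4.20.
whole-barley bread only: max(515/78, 14/4) = 6.603 servings → $1.65.
hummus only: max(515/31, 14/3) = 16.61 servings → $8.31.
kale + whole-barley bread with both tight: 1.399 servings and 2.801 servings → $1.54.
kale + hummus with both tight: 1.936 servings and 3.376 servings → $2.85.
whole-barley bread + hummus: the both-tight solution has a negative serving — not a feasible corner.
Cheapest feasible corner: $1.54.

$1.54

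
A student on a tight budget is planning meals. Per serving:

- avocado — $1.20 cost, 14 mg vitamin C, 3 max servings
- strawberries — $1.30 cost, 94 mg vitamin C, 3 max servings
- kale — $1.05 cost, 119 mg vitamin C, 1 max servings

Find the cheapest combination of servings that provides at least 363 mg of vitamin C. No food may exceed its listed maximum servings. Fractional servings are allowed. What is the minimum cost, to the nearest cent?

$4.42

Cost per mg of vitamin C: kale $0.0088, strawberries $0.0138, avocado $0.0857.
Take 1 serving of kale: +119.0 mg vitamin C for $1.05 (total $1.05, still need 244.0 mg).
Take 2.596 servings of strawberries: +244.0 mg vitamin C for $3.37 (total $4.42, still need 0.0 mg).
Filling from the cheapest source first is optimal under one linear minimum: $4.42.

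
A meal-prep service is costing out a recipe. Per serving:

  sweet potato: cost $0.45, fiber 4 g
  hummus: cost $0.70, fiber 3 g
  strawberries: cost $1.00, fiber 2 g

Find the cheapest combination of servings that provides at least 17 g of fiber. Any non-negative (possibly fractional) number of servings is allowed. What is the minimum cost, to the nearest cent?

Cost per g of fiber: sweet potato $0.1125, hummus $0.2333, strawberries $0.5000.
With no serving limits, use only sweet potato: 17 g / 4 g = 4.25 servings × $0.45 = $1.91.

$1.91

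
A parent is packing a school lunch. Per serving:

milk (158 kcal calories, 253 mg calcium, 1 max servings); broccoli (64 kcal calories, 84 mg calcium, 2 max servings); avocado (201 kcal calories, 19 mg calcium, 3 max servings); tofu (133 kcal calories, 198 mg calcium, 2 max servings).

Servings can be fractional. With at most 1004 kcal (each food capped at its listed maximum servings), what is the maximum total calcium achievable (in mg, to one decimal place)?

Calcium per kcal: milk 1.601, tofu 1.489, broccoli 1.312, avocado 0.09453.
Take 1 serving of milk: uses 158 kcal, +253.0 mg calcium (running total 253.0 mg).
Take 2 servings of tofu: uses 266 kcal, +396.0 mg calcium (running total 649.0 mg).
Take 2 servings of broccoli: uses 128 kcal, +168.0 mg calcium (running total 817.0 mg).
Take 2.249 servings of avocado: uses 452 kcal, +42.7 mg calcium (running total 859.7 mg).
Filling greedily by calcium-per-kcal is optimal for one linear limit, giving 859.7 mg.

859.7 mg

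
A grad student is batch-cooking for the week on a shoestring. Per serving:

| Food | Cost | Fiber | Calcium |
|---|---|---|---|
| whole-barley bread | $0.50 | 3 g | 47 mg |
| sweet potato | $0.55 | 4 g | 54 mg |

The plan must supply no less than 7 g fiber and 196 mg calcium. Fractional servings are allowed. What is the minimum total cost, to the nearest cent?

An LP optimum is at a vertex; with two nutrient constraints at most two foods are used. Check each candidate.
whole-barley bread only: max(7/3, 196/47) = 4.17 servings → $2.09.
sweet potato only: max(7/4, 196/54) = 3.63 servings → $2.00.
whole-barley bread + sweet potato with both targets exact would need a negative amount; discard.
So the least-cost plan costs $2.00.

$2.00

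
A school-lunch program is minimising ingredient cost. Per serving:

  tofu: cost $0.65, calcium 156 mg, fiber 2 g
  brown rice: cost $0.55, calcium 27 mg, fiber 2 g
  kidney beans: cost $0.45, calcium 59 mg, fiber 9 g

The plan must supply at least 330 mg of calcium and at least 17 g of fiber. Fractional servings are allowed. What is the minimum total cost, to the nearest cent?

For a min-cost LP with two ≥-constraints, a basic feasible solution has at most two positive variables.
tofu only: max(330/156, 17/2) = 8.5 servings → $5.53.
brown rice only: max(330/27, 17/2) = 12.22 servings → $6.72.
kidney beans only: max(330/59, 17/9) = 5.593 servings → $2.52.
tofu + brown rice with both tight: 0.7791 servings and 7.721 servings → $4.75.
tofu + kidney beans with both tight: 1.53 servings and 1.549 servings → $1.69.
brown rice + kidney beans: the both-tight solution has a negative serving — not a feasible corner.
Cheapest feasible corner: $1.69.

$1.69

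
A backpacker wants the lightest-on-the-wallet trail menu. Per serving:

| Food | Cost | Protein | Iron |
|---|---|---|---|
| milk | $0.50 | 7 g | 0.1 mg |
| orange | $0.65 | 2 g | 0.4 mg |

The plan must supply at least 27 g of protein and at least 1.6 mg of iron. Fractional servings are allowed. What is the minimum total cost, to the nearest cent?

$3.59

Check every corner: each single food scaled to meet both minima, and each pair solved so both constraints bind.
milk only: max(27/7, 1.6/0.1) = 16 servings → $8.00.
orange only: max(27/2, 1.6/0.4) = 13.5 servings → $8.78.
milk + orange with both tight: 2.923 servings and 3.269 servings → $3.59.
Cheapest feasible corner: $3.59.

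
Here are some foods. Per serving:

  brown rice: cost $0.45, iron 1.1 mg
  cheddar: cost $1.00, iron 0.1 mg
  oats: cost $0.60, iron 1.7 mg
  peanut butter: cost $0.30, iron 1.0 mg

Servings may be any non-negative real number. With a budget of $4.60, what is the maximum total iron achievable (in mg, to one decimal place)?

Iron per dollar: peanut butter 3.333, oats 2.833, brown rice 2.444, cheddar 0.1.
With no serving limits, spend the whole cost allowance on peanut butter: $4.60 / $0.30 × 1.0 mg = 15.3 mg.

15.3 mg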